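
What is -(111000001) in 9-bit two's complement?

Original (sign bit 1, negative): 111000001
Step 1 - Invert all bits: 000111110
Step 2 - Add 1: 000111111
Verification: 111000001 + 000111111 = 1000000000; discarding the end carry (carry out of the top bit) leaves the 9-bit value 000000000, as required for x + (-x)



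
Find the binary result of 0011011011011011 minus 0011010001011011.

Method 1 - Direct subtraction (column by column from the right: bit − bit − borrow-in; if negative, add 2 and borrow 1 from the next column):
borrow: 0000000000000000
        0011011011011011
-       0011010001011011
------------------------
        0000001010000000

Method 2 - Add two's complement:
Two's complement of 0011010001011011: invert → 1100101110100100, add 1 → 1100101110100101
  0011011011011011
+ 1100101110100101
------------------
 10000001010000000  (end carry out of the top bit = 1)
Discarding the end carry: 0000001010000000
Decimal check:
  0011011011011011 = 8192 + 4096 + 1024 + 512 + 128 + 64 + 16 + 8 + 2 + 1 = 14043
  0011010001011011 = 8192 + 4096 + 1024 + 64 + 16 + 8 + 2 + 1 = 13403
  14043 - 13403 = 640, and 0000001010000000 = 512 + 128 = 640 ✓



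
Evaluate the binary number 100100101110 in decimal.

Sum of powers of 2 for each 1-bit:
2^1 + 2^2 + 2^3 + 2^5 + 2^8 + 2^11
= 2 + 4 + 8 + 32 + 256 + 2048
= 2350



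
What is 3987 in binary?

Using repeated division by 2:
3987 ÷ 2 = 1993 remainder 1
1993 ÷ 2 = 996 remainder 1
996 ÷ 2 = 498 remainder 0
498 ÷ 2 = 249 remainder 0
249 ÷ 2 = 124 remainder 1
124 ÷ 2 = 62 remainder 0
62 ÷ 2 = 31 remainder 0
31 ÷ 2 = 15 remainder 1
15 ÷ 2 = 7 remainder 1
7 ÷ 2 = 3 remainder 1
3 ÷ 2 = 1 remainder 1
1 ÷ 2 = 0 remainder 1
Reading remainders bottom to top: 111110010011



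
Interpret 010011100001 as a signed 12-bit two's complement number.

Binary: 010011100001
Sign bit: 0 (non-negative)
Read directly as an unsigned value:
010011100001 = 1024 + 128 + 64 + 32 + 1 = 1249
Value: 1249



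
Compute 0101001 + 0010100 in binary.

Add column by column from the right: bit + bit + carry-in; write the sum mod 2, carry 1 when the sum is 2 or 3.
carry:  0000000
        0101001
+       0010100
---------------
       00111101
(the carry out of the leftmost column, 0, becomes the leading bit)
Decimal check:
  0101001 = 32 + 8 + 1 = 41
  0010100 = 16 + 4 = 20
  41 + 20 = 61, and 00111101 = 32 + 16 + 8 + 4 + 1 = 61 ✓



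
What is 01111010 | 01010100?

OR: 1 when either bit is 1
  01111010
| 01010100
----------
  01111110
Decimal: 122 | 84 = 126



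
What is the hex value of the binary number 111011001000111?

Group into 4-bit nibbles from right:
  0111 = 7
  0110 = 6
  0100 = 4
  0111 = 7
Result: 7647



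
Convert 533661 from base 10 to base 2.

Using repeated division by 2:
533661 ÷ 2 = 266830 remainder 1
266830 ÷ 2 = 133415 remainder 0
133415 ÷ 2 = 66707 remainder 1
66707 ÷ 2 = 33353 remainder 1
33353 ÷ 2 = 16676 remainder 1
16676 ÷ 2 = 8338 remainder 0
8338 ÷ 2 = 4169 remainder 0
4169 ÷ 2 = 2084 remainder 1
2084 ÷ 2 = 1042 remainder 0
1042 ÷ 2 = 521 remainder 0
521 ÷ 2 = 260 remainder 1
260 ÷ 2 = 130 remainder 0
130 ÷ 2 = 65 remainder 0
65 ÷ 2 = 32 remainder 1
32 ÷ 2 = 16 remainder 0
16 ÷ 2 = 8 remainder 0
8 ÷ 2 = 4 remainder 0
4 ÷ 2 = 2 remainder 0
2 ÷ 2 = 1 remainder 0
1 ÷ 2 = 0 remainder 1
Reading remainders bottom to top: 10000010010010011101



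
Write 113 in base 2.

Using repeated division by 2:
113 ÷ 2 = 56 remainder 1
56 ÷ 2 = 28 remainder 0
28 ÷ 2 = 14 remainder 0
14 ÷ 2 = 7 remainder 0
7 ÷ 2 = 3 remainder 1
3 ÷ 2 = 1 remainder 1
1 ÷ 2 = 0 remainder 1
Reading remainders bottom to top: 1110001



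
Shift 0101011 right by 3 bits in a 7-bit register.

Original: 0101011 (decimal 43)
Shift right by 3 positions
Drop the 3 low bits; fill with zeros on the left
Result: 0000101 (decimal 5)
Equivalent: 43 >> 3 = 43 ÷ 2^3 = 5



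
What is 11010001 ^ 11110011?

XOR: 1 when bits differ
  11010001
^ 11110011
----------
  00100010
Decimal: 209 ^ 243 = 34



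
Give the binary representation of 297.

Using repeated division by 2:
297 ÷ 2 = 148 remainder 1
148 ÷ 2 = 74 remainder 0
74 ÷ 2 = 37 remainder 0
37 ÷ 2 = 18 remainder 1
18 ÷ 2 = 9 remainder 0
9 ÷ 2 = 4 remainder 1
4 ÷ 2 = 2 remainder 0
2 ÷ 2 = 1 remainder 0
1 ÷ 2 = 0 remainder 1
Reading remainders bottom to top: 100101001



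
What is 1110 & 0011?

AND: 1 only when both bits are 1
  1110
& 0011
------
  0010
Decimal: 14 & 3 = 2



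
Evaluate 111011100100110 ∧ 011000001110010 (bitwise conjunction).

AND: 1 only when both bits are 1
  111011100100110
& 011000001110010
-----------------
  011000000100010
Decimal: 30502 & 12402 = 12322



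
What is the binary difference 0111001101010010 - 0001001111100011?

Method 1 - Direct subtraction (column by column from the right: bit − bit − borrow-in; if negative, add 2 and borrow 1 from the next column):
borrow: 0011111111011110
        0111001101010010
-       0001001111100011
------------------------
        0101111101101111

Method 2 - Add two's complement:
Two's complement of 0001001111100011: invert → 1110110000011100, add 1 → 1110110000011101
  0111001101010010
+ 1110110000011101
------------------
 10101111101101111  (end carry out of the top bit = 1)
Discarding the end carry: 0101111101101111
Decimal check:
  0111001101010010 = 16384 + 8192 + 4096 + 512 + 256 + 64 + 16 + 2 = 29522
  0001001111100011 = 4096 + 512 + 256 + 128 + 64 + 32 + 2 + 1 = 5091
  29522 - 5091 = 24431, and 0101111101101111 = 16384 + 4096 + 2048 + 1024 + 512 + 256 + 64 + 32 + 8 + 4 + 2 + 1 = 24431 ✓



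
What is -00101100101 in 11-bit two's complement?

Original: 00101100101
Step 1 - Invert all bits: 11010011010
Step 2 - Add 1: 11010011011
Verification: 00101100101 + 11010011011 = 100000000000; discarding the end carry (carry out of the top bit) leaves the 11-bit value 00000000000, as required for x + (-x)



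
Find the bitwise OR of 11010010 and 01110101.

OR: 1 when either bit is 1
  11010010
| 01110101
----------
  11110111
Decimal: 210 | 117 = 247



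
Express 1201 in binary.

Using repeated division by 2:
1201 ÷ 2 = 600 remainder 1
600 ÷ 2 = 300 remainder 0
300 ÷ 2 = 150 remainder 0
150 ÷ 2 = 75 remainder 0
75 ÷ 2 = 37 remainder 1
37 ÷ 2 = 18 remainder 1
18 ÷ 2 = 9 remainder 0
9 ÷ 2 = 4 remainder 1
4 ÷ 2 = 2 remainder 0
2 ÷ 2 = 1 remainder 0
1 ÷ 2 = 0 remainder 1
Reading remainders bottom to top: 10010110001



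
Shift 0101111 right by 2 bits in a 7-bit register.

Original: 0101111 (decimal 47)
Shift right by 2 positions
Drop the 2 low bits; fill with zeros on the left
Result: 0001011 (decimal 11)
Equivalent: 47 >> 2 = 47 ÷ 2^2 = 11



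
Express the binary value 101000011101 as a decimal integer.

Sum of powers of 2 for each 1-bit:
2^0 + 2^2 + 2^3 + 2^4 + 2^9 + 2^11
= 1 + 4 + 8 + 16 + 512 + 2048
= 2589



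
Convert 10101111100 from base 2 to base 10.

Sum of powers of 2 for each 1-bit:
2^2 + 2^3 + 2^4 + 2^5 + 2^6 + 2^8 + 2^10
= 4 + 8 + 16 + 32 + 64 + 256 + 1024
= 1404



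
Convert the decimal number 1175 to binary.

Using repeated division by 2:
1175 ÷ 2 = 587 remainder 1
587 ÷ 2 = 293 remainder 1
293 ÷ 2 = 146 remainder 1
146 ÷ 2 = 73 remainder 0
73 ÷ 2 = 36 remainder 1
36 ÷ 2 = 18 remainder 0
18 ÷ 2 = 9 remainder 0
9 ÷ 2 = 4 remainder 1
4 ÷ 2 = 2 remainder 0
2 ÷ 2 = 1 remainder 0
1 ÷ 2 = 0 remainder 1
Reading remainders bottom to top: 10010010111



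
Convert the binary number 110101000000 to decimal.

Sum of powers of 2 for each 1-bit:
2^6 + 2^8 + 2^10 + 2^11
= 64 + 256 + 1024 + 2048
= 3392



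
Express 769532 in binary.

Using repeated division by 2:
769532 ÷ 2 = 384766 remainder 0
384766 ÷ 2 = 192383 remainder 0
192383 ÷ 2 = 96191 remainder 1
96191 ÷ 2 = 48095 remainder 1
48095 ÷ 2 = 24047 remainder 1
24047 ÷ 2 = 12023 remainder 1
12023 ÷ 2 = 6011 remainder 1
6011 ÷ 2 = 3005 remainder 1
3005 ÷ 2 = 1502 remainder 1
1502 ÷ 2 = 751 remainder 0
751 ÷ 2 = 375 remainder 1
375 ÷ 2 = 187 remainder 1
187 ÷ 2 = 93 remainder 1
93 ÷ 2 = 46 remainder 1
46 ÷ 2 = 23 remainder 0
23 ÷ 2 = 11 remainder 1
11 ÷ 2 = 5 remainder 1
5 ÷ 2 = 2 remainder 1
2 ÷ 2 = 1 remainder 0
1 ÷ 2 = 0 remainder 1
Reading remainders bottom to top: 10111011110111111100



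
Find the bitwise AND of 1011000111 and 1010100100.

AND: 1 only when both bits are 1
  1011000111
& 1010100100
------------
  1010000100
Decimal: 711 & 676 = 644



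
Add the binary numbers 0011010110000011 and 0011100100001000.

Add column by column from the right: bit + bit + carry-in; write the sum mod 2, carry 1 when the sum is 2 or 3.
carry:  0110001000000000
        0011010110000011
+       0011100100001000
------------------------
       00110111010001011
(the carry out of the leftmost column, 0, becomes the leading bit)
Decimal check:
  0011010110000011 = 8192 + 4096 + 1024 + 256 + 128 + 2 + 1 = 13699
  0011100100001000 = 8192 + 4096 + 2048 + 256 + 8 = 14600
  13699 + 14600 = 28299, and 00110111010001011 = 16384 + 8192 + 2048 + 1024 + 512 + 128 + 8 + 2 + 1 = 28299 ✓



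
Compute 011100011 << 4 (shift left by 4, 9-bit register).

Original: 011100011 (decimal 227)
Shift left by 4 positions
Append 4 zeros on the right and drop the 4 high bits that overflow the 9-bit width
Result: 000110000 (decimal 48)
Equivalent: 227 << 4 = 227 × 2^4 = 3632, truncated to 9 bits = 48



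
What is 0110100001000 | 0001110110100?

OR: 1 when either bit is 1
  0110100001000
| 0001110110100
---------------
  0111110111100
Decimal: 3336 | 948 = 4028



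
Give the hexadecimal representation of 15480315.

Using repeated division by 16 (digits 10–15 are A–F):
15480315 ÷ 16 = 967519 remainder 11 (B)
967519 ÷ 16 = 60469 remainder 15 (F)
60469 ÷ 16 = 3779 remainder 5
3779 ÷ 16 = 236 remainder 3
236 ÷ 16 = 14 remainder 12 (C)
14 ÷ 16 = 0 remainder 14 (E)
Reading remainders bottom to top: EC35FB



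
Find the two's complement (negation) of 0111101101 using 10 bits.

Original: 0111101101
Step 1 - Invert all bits: 1000010010
Step 2 - Add 1: 1000010011
Verification: 0111101101 + 1000010011 = 10000000000; discarding the end carry (carry out of the top bit) leaves the 10-bit value 0000000000, as required for x + (-x)



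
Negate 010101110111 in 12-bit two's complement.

Original: 010101110111
Step 1 - Invert all bits: 101010001000
Step 2 - Add 1: 101010001001
Verification: 010101110111 + 101010001001 = 1000000000000; discarding the end carry (carry out of the top bit) leaves the 12-bit value 000000000000, as required for x + (-x)



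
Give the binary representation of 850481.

Using repeated division by 2:
850481 ÷ 2 = 425240 remainder 1
425240 ÷ 2 = 212620 remainder 0
212620 ÷ 2 = 106310 remainder 0
106310 ÷ 2 = 53155 remainder 0
53155 ÷ 2 = 26577 remainder 1
26577 ÷ 2 = 13288 remainder 1
13288 ÷ 2 = 6644 remainder 0
6644 ÷ 2 = 3322 remainder 0
3322 ÷ 2 = 1661 remainder 0
1661 ÷ 2 = 830 remainder 1
830 ÷ 2 = 415 remainder 0
415 ÷ 2 = 207 remainder 1
207 ÷ 2 = 103 remainder 1
103 ÷ 2 = 51 remainder 1
51 ÷ 2 = 25 remainder 1
25 ÷ 2 = 12 remainder 1
12 ÷ 2 = 6 remainder 0
6 ÷ 2 = 3 remainder 0
3 ÷ 2 = 1 remainder 1
1 ÷ 2 = 0 remainder 1
Reading remainders bottom to top: 11001111101000110001



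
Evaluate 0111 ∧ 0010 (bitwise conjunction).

AND: 1 only when both bits are 1
  0111
& 0010
------
  0010
Decimal: 7 & 2 = 2



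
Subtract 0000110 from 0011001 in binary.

Method 1 - Direct subtraction (column by column from the right: bit − bit − borrow-in; if negative, add 2 and borrow 1 from the next column):
borrow: 0001100
        0011001
-       0000110
---------------
        0010011

Method 2 - Add two's complement:
Two's complement of 0000110: invert → 1111001, add 1 → 1111010
  0011001
+ 1111010
---------
 10010011  (end carry out of the top bit = 1)
Discarding the end carry: 0010011
Decimal check:
  0011001 = 16 + 8 + 1 = 25
  0000110 = 4 + 2 = 6
  25 - 6 = 19, and 0010011 = 16 + 2 + 1 = 19 ✓



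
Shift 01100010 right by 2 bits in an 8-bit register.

Original: 01100010 (decimal 98)
Shift right by 2 positions
Drop the 2 low bits; fill with zeros on the left
Result: 00011000 (decimal 24)
Equivalent: 98 >> 2 = 98 ÷ 2^2 = 24



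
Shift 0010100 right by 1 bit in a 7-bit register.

Original: 0010100 (decimal 20)
Shift right by 1 position
Drop the 1 low bit; fill with zero on the left
Result: 0001010 (decimal 10)
Equivalent: 20 >> 1 = 20 ÷ 2^1 = 10



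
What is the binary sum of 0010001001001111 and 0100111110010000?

Add column by column from the right: bit + bit + carry-in; write the sum mod 2, carry 1 when the sum is 2 or 3.
carry:  0001110000000000
        0010001001001111
+       0100111110010000
------------------------
       00111000111011111
(the carry out of the leftmost column, 0, becomes the leading bit)
Decimal check:
  0010001001001111 = 8192 + 512 + 64 + 8 + 4 + 2 + 1 = 8783
  0100111110010000 = 16384 + 2048 + 1024 + 512 + 256 + 128 + 16 = 20368
  8783 + 20368 = 29151, and 00111000111011111 = 16384 + 8192 + 4096 + 256 + 128 + 64 + 16 + 8 + 4 + 2 + 1 = 29151 ✓



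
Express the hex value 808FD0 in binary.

Convert each hex digit to 4 bits:
  8 = 1000
  0 = 0000
  8 = 1000
  F = 1111
  D = 1101
  0 = 0000
Concatenate: 100000001000111111010000



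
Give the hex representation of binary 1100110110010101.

Group into 4-bit nibbles from right:
  1100 = C
  1101 = D
  1001 = 9
  0101 = 5
Result: CD95



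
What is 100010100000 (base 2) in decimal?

Sum of powers of 2 for each 1-bit:
2^5 + 2^7 + 2^11
= 32 + 128 + 2048
= 2208



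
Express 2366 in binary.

Using repeated division by 2:
2366 ÷ 2 = 1183 remainder 0
1183 ÷ 2 = 591 remainder 1
591 ÷ 2 = 295 remainder 1
295 ÷ 2 = 147 remainder 1
147 ÷ 2 = 73 remainder 1
73 ÷ 2 = 36 remainder 1
36 ÷ 2 = 18 remainder 0
18 ÷ 2 = 9 remainder 0
9 ÷ 2 = 4 remainder 1
4 ÷ 2 = 2 remainder 0
2 ÷ 2 = 1 remainder 0
1 ÷ 2 = 0 remainder 1
Reading remainders bottom to top: 100100111110



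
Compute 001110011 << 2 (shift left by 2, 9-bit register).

Original: 001110011 (decimal 115)
Shift left by 2 positions
Append 2 zeros on the right
Result: 111001100 (decimal 460)
Equivalent: 115 << 2 = 115 × 2^2 = 460



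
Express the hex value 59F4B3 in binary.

Convert each hex digit to 4 bits:
  5 = 0101
  9 = 1001
  F = 1111
  4 = 0100
  B = 1011
  3 = 0011
Concatenate: 010110011111010010110011



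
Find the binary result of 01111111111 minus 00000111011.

Method 1 - Direct subtraction (column by column from the right: bit − bit − borrow-in; if negative, add 2 and borrow 1 from the next column):
borrow: 00000000000
        01111111111
-       00000111011
-------------------
        01111000100

Method 2 - Add two's complement:
Two's complement of 00000111011: invert → 11111000100, add 1 → 11111000101
  01111111111
+ 11111000101
-------------
 101111000100  (end carry out of the top bit = 1)
Discarding the end carry: 01111000100
Decimal check:
  01111111111 = 512 + 256 + 128 + 64 + 32 + 16 + 8 + 4 + 2 + 1 = 1023
  00000111011 = 32 + 16 + 8 + 2 + 1 = 59
  1023 - 59 = 964, and 01111000100 = 512 + 256 + 128 + 64 + 4 = 964 ✓



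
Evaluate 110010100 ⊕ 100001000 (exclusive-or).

XOR: 1 when bits differ
  110010100
^ 100001000
-----------
  010011100
Decimal: 404 ^ 264 = 156



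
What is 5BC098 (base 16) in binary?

Convert each hex digit to 4 bits:
  5 = 0101
  B = 1011
  C = 1100
  0 = 0000
  9 = 1001
  8 = 1000
Concatenate: 010110111100000010011000



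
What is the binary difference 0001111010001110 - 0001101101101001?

Method 1 - Direct subtraction (column by column from the right: bit − bit − borrow-in; if negative, add 2 and borrow 1 from the next column):
borrow: 0000011011000010
        0001111010001110
-       0001101101101001
------------------------
        0000001100100101

Method 2 - Add two's complement:
Two's complement of 0001101101101001: invert → 1110010010010110, add 1 → 1110010010010111
  0001111010001110
+ 1110010010010111
------------------
 10000001100100101  (end carry out of the top bit = 1)
Discarding the end carry: 0000001100100101
Decimal check:
  0001111010001110 = 4096 + 2048 + 1024 + 512 + 128 + 8 + 4 + 2 = 7822
  0001101101101001 = 4096 + 2048 + 512 + 256 + 64 + 32 + 8 + 1 = 7017
  7822 - 7017 = 805, and 0000001100100101 = 512 + 256 + 32 + 4 + 1 = 805 ✓



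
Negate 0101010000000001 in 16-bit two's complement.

Original: 0101010000000001
Step 1 - Invert all bits: 1010101111111110
Step 2 - Add 1: 1010101111111111
Verification: 0101010000000001 + 1010101111111111 = 10000000000000000; discarding the end carry (carry out of the top bit) leaves the 16-bit value 0000000000000000, as required for x + (-x)



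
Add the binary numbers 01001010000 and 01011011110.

Add column by column from the right: bit + bit + carry-in; write the sum mod 2, carry 1 when the sum is 2 or 3.
carry:  10110100000
        01001010000
+       01011011110
-------------------
       010100101110
(the carry out of the leftmost column, 0, becomes the leading bit)
Decimal check:
  01001010000 = 512 + 64 + 16 = 592
  01011011110 = 512 + 128 + 64 + 16 + 8 + 4 + 2 = 734
  592 + 734 = 1326, and 010100101110 = 1024 + 256 + 32 + 8 + 4 + 2 = 1326 ✓



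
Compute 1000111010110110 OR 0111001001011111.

OR: 1 when either bit is 1
  1000111010110110
| 0111001001011111
------------------
  1111111011111111
Decimal: 36534 | 29279 = 65279



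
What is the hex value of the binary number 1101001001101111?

Group into 4-bit nibbles from right:
  1101 = D
  0010 = 2
  0110 = 6
  1111 = F
Result: D26F



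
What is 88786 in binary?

Using repeated division by 2:
88786 ÷ 2 = 44393 remainder 0
44393 ÷ 2 = 22196 remainder 1
22196 ÷ 2 = 11098 remainder 0
11098 ÷ 2 = 5549 remainder 0
5549 ÷ 2 = 2774 remainder 1
2774 ÷ 2 = 1387 remainder 0
1387 ÷ 2 = 693 remainder 1
693 ÷ 2 = 346 remainder 1
346 ÷ 2 = 173 remainder 0
173 ÷ 2 = 86 remainder 1
86 ÷ 2 = 43 remainder 0
43 ÷ 2 = 21 remainder 1
21 ÷ 2 = 10 remainder 1
10 ÷ 2 = 5 remainder 0
5 ÷ 2 = 2 remainder 1
2 ÷ 2 = 1 remainder 0
1 ÷ 2 = 0 remainder 1
Reading remainders bottom to top: 10101101011010010



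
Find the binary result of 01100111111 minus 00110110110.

Method 1 - Direct subtraction (column by column from the right: bit − bit − borrow-in; if negative, add 2 and borrow 1 from the next column):
borrow: 01100000000
        01100111111
-       00110110110
-------------------
        00110001001

Method 2 - Add two's complement:
Two's complement of 00110110110: invert → 11001001001, add 1 → 11001001010
  01100111111
+ 11001001010
-------------
 100110001001  (end carry out of the top bit = 1)
Discarding the end carry: 00110001001
Decimal check:
  01100111111 = 512 + 256 + 32 + 16 + 8 + 4 + 2 + 1 = 831
  00110110110 = 256 + 128 + 32 + 16 + 4 + 2 = 438
  831 - 438 = 393, and 00110001001 = 256 + 128 + 8 + 1 = 393 ✓



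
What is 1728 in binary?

Using repeated division by 2:
1728 ÷ 2 = 864 remainder 0
864 ÷ 2 = 432 remainder 0
432 ÷ 2 = 216 remainder 0
216 ÷ 2 = 108 remainder 0
108 ÷ 2 = 54 remainder 0
54 ÷ 2 = 27 remainder 0
27 ÷ 2 = 13 remainder 1
13 ÷ 2 = 6 remainder 1
6 ÷ 2 = 3 remainder 0
3 ÷ 2 = 1 remainder 1
1 ÷ 2 = 0 remainder 1
Reading remainders bottom to top: 11011000000



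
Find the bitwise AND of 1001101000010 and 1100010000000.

AND: 1 only when both bits are 1
  1001101000010
& 1100010000000
---------------
  1000000000000
Decimal: 4930 & 6272 = 4096



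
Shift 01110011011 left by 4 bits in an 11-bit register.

Original: 01110011011 (decimal 923)
Shift left by 4 positions
Append 4 zeros on the right and drop the 4 high bits that overflow the 11-bit width
Result: 00110110000 (decimal 432)
Equivalent: 923 << 4 = 923 × 2^4 = 14768, truncated to 11 bits = 432



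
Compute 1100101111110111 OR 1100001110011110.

OR: 1 when either bit is 1
  1100101111110111
| 1100001110011110
------------------
  1100101111111111
Decimal: 52215 | 50078 = 52223



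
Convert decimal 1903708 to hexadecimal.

Using repeated division by 16 (digits 10–15 are A–F):
1903708 ÷ 16 = 118981 remainder 12 (C)
118981 ÷ 16 = 7436 remainder 5
7436 ÷ 16 = 464 remainder 12 (C)
464 ÷ 16 = 29 remainder 0
29 ÷ 16 = 1 remainder 13 (D)
1 ÷ 16 = 0 remainder 1
Reading remainders bottom to top: 1D0C5C



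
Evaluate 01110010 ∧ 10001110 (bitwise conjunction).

AND: 1 only when both bits are 1
  01110010
& 10001110
----------
  00000010
Decimal: 114 & 142 = 2



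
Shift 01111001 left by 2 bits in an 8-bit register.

Original: 01111001 (decimal 121)
Shift left by 2 positions
Append 2 zeros on the right and drop the 2 high bits that overflow the 8-bit width
Result: 11100100 (decimal 228)
Equivalent: 121 << 2 = 121 × 2^2 = 484, truncated to 8 bits = 228



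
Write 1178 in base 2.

Using repeated division by 2:
1178 ÷ 2 = 589 remainder 0
589 ÷ 2 = 294 remainder 1
294 ÷ 2 = 147 remainder 0
147 ÷ 2 = 73 remainder 1
73 ÷ 2 = 36 remainder 1
36 ÷ 2 = 18 remainder 0
18 ÷ 2 = 9 remainder 0
9 ÷ 2 = 4 remainder 1
4 ÷ 2 = 2 remainder 0
2 ÷ 2 = 1 remainder 0
1 ÷ 2 = 0 remainder 1
Reading remainders bottom to top: 10010011010



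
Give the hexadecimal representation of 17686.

Using repeated division by 16 (digits 10–15 are A–F):
17686 ÷ 16 = 1105 remainder 6
1105 ÷ 16 = 69 remainder 1
69 ÷ 16 = 4 remainder 5
4 ÷ 16 = 0 remainder 4
Reading remainders bottom to top: 4516



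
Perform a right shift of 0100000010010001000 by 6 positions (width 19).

Original: 0100000010010001000 (decimal 132232)
Shift right by 6 positions
Drop the 6 low bits; fill with zeros on the left
Result: 0000000100000010010 (decimal 2066)
Equivalent: 132232 >> 6 = 132232 ÷ 2^6 = 2066



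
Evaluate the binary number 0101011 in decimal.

Sum of powers of 2 for each 1-bit:
2^0 + 2^1 + 2^3 + 2^5
= 1 + 2 + 8 + 32
= 43



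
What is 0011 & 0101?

AND: 1 only when both bits are 1
  0011
& 0101
------
  0001
Decimal: 3 & 5 = 1



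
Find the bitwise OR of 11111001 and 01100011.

OR: 1 when either bit is 1
  11111001
| 01100011
----------
  11111011
Decimal: 249 | 99 = 251



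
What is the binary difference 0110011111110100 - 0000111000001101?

Method 1 - Direct subtraction (column by column from the right: bit − bit − borrow-in; if negative, add 2 and borrow 1 from the next column):
borrow: 0011000000011110
        0110011111110100
-       0000111000001101
------------------------
        0101100111100111

Method 2 - Add two's complement:
Two's complement of 0000111000001101: invert → 1111000111110010, add 1 → 1111000111110011
  0110011111110100
+ 1111000111110011
------------------
 10101100111100111  (end carry out of the top bit = 1)
Discarding the end carry: 0101100111100111
Decimal check:
  0110011111110100 = 16384 + 8192 + 1024 + 512 + 256 + 128 + 64 + 32 + 16 + 4 = 26612
  0000111000001101 = 2048 + 1024 + 512 + 8 + 4 + 1 = 3597
  26612 - 3597 = 23015, and 0101100111100111 = 16384 + 4096 + 2048 + 256 + 128 + 64 + 32 + 4 + 2 + 1 = 23015 ✓



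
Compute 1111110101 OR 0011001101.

OR: 1 when either bit is 1
  1111110101
| 0011001101
------------
  1111111101
Decimal: 1013 | 205 = 1021



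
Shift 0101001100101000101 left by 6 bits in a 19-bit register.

Original: 0101001100101000101 (decimal 170309)
Shift left by 6 positions
Append 6 zeros on the right and drop the 6 high bits that overflow the 19-bit width
Result: 1100101000101000000 (decimal 414016)
Equivalent: 170309 << 6 = 170309 × 2^6 = 10899776, truncated to 19 bits = 414016



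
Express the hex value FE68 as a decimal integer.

Expand by place value (powers of 16):
Digit values: F = 15, E = 14
FE68 = 15 × 16^3 + 14 × 16^2 + 6 × 16^1 + 8 × 16^0
= 15 × 4096 + 14 × 256 + 6 × 16 + 8 × 1
= 61440 + 3584 + 96 + 8
= 65128



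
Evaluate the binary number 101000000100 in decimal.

Sum of powers of 2 for each 1-bit:
2^2 + 2^9 + 2^11
= 4 + 512 + 2048
= 2564



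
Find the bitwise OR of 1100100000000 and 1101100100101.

OR: 1 when either bit is 1
  1100100000000
| 1101100100101
---------------
  1101100100101
Decimal: 6400 | 6949 = 6949



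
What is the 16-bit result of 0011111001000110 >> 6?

Original: 0011111001000110 (decimal 15942)
Shift right by 6 positions
Drop the 6 low bits; fill with zeros on the left
Result: 0000000011111001 (decimal 249)
Equivalent: 15942 >> 6 = 15942 ÷ 2^6 = 249



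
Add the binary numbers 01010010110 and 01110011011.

Add column by column from the right: bit + bit + carry-in; write the sum mod 2, carry 1 when the sum is 2 or 3.
carry:  11100111100
        01010010110
+       01110011011
-------------------
       011000110001
(the carry out of the leftmost column, 0, becomes the leading bit)
Decimal check:
  01010010110 = 512 + 128 + 16 + 4 + 2 = 662
  01110011011 = 512 + 256 + 128 + 16 + 8 + 2 + 1 = 923
  662 + 923 = 1585, and 011000110001 = 1024 + 512 + 32 + 16 + 1 = 1585 ✓



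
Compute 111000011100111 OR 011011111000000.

OR: 1 when either bit is 1
  111000011100111
| 011011111000000
-----------------
  111011111100111
Decimal: 28903 | 14272 = 30695



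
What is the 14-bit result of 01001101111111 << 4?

Original: 01001101111111 (decimal 4991)
Shift left by 4 positions
Append 4 zeros on the right and drop the 4 high bits that overflow the 14-bit width
Result: 11011111110000 (decimal 14320)
Equivalent: 4991 << 4 = 4991 × 2^4 = 79856, truncated to 14 bits = 14320



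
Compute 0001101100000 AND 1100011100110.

AND: 1 only when both bits are 1
  0001101100000
& 1100011100110
---------------
  0000001100000
Decimal: 864 & 6374 = 96



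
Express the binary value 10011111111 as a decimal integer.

Sum of powers of 2 for each 1-bit:
2^0 + 2^1 + 2^2 + 2^3 + 2^4 + 2^5 + 2^6 + 2^7 + 2^10
= 1 + 2 + 4 + 8 + 16 + 32 + 64 + 128 + 1024
= 1279



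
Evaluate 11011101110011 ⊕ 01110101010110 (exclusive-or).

XOR: 1 when bits differ
  11011101110011
^ 01110101010110
----------------
  10101000100101
Decimal: 14195 ^ 7510 = 10789



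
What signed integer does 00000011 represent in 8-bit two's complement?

Binary: 00000011
Sign bit: 0 (non-negative)
Read directly as an unsigned value:
00000011 = 2 + 1 = 3
Value: 3



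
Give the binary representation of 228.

Using repeated division by 2:
228 ÷ 2 = 114 remainder 0
114 ÷ 2 = 57 remainder 0
57 ÷ 2 = 28 remainder 1
28 ÷ 2 = 14 remainder 0
14 ÷ 2 = 7 remainder 0
7 ÷ 2 = 3 remainder 1
3 ÷ 2 = 1 remainder 1
1 ÷ 2 = 0 remainder 1
Reading remainders bottom to top: 11100100



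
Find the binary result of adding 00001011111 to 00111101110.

Add column by column from the right: bit + bit + carry-in; write the sum mod 2, carry 1 when the sum is 2 or 3.
carry:  01111111100
        00001011111
+       00111101110
-------------------
       001001001101
(the carry out of the leftmost column, 0, becomes the leading bit)
Decimal check:
  00001011111 = 64 + 16 + 8 + 4 + 2 + 1 = 95
  00111101110 = 256 + 128 + 64 + 32 + 8 + 4 + 2 = 494
  95 + 494 = 589, and 001001001101 = 512 + 64 + 8 + 4 + 1 = 589 ✓



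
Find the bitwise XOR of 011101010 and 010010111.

XOR: 1 when bits differ
  011101010
^ 010010111
-----------
  001111101
Decimal: 234 ^ 151 = 125



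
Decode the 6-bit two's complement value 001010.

Binary: 001010
Sign bit: 0 (non-negative)
Read directly as an unsigned value:
001010 = 8 + 2 = 10
Value: 10



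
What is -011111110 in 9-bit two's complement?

Original: 011111110
Step 1 - Invert all bits: 100000001
Step 2 - Add 1: 100000010
Verification: 011111110 + 100000010 = 1000000000; discarding the end carry (carry out of the top bit) leaves the 9-bit value 000000000, as required for x + (-x)



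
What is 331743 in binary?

Using repeated division by 2:
331743 ÷ 2 = 165871 remainder 1
165871 ÷ 2 = 82935 remainder 1
82935 ÷ 2 = 41467 remainder 1
41467 ÷ 2 = 20733 remainder 1
20733 ÷ 2 = 10366 remainder 1
10366 ÷ 2 = 5183 remainder 0
5183 ÷ 2 = 2591 remainder 1
2591 ÷ 2 = 1295 remainder 1
1295 ÷ 2 = 647 remainder 1
647 ÷ 2 = 323 remainder 1
323 ÷ 2 = 161 remainder 1
161 ÷ 2 = 80 remainder 1
80 ÷ 2 = 40 remainder 0
40 ÷ 2 = 20 remainder 0
20 ÷ 2 = 10 remainder 0
10 ÷ 2 = 5 remainder 0
5 ÷ 2 = 2 remainder 1
2 ÷ 2 = 1 remainder 0
1 ÷ 2 = 0 remainder 1
Reading remainders bottom to top: 1010000111111011111



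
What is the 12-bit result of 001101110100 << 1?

Original: 001101110100 (decimal 884)
Shift left by 1 position
Append 1 zero on the right
Result: 011011101000 (decimal 1768)
Equivalent: 884 << 1 = 884 × 2^1 = 1768



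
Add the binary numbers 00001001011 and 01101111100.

Add column by column from the right: bit + bit + carry-in; write the sum mod 2, carry 1 when the sum is 2 or 3.
carry:  00011110000
        00001001011
+       01101111100
-------------------
       001111000111
(the carry out of the leftmost column, 0, becomes the leading bit)
Decimal check:
  00001001011 = 64 + 8 + 2 + 1 = 75
  01101111100 = 512 + 256 + 64 + 32 + 16 + 8 + 4 = 892
  75 + 892 = 967, and 001111000111 = 512 + 256 + 128 + 64 + 4 + 2 + 1 = 967 ✓



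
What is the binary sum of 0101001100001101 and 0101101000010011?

Add column by column from the right: bit + bit + carry-in; write the sum mod 2, carry 1 when the sum is 2 or 3.
carry:  1010010000111110
        0101001100001101
+       0101101000010011
------------------------
       01010110100100000
(the carry out of the leftmost column, 0, becomes the leading bit)
Decimal check:
  0101001100001101 = 16384 + 4096 + 512 + 256 + 8 + 4 + 1 = 21261
  0101101000010011 = 16384 + 4096 + 2048 + 512 + 16 + 2 + 1 = 23059
  21261 + 23059 = 44320, and 01010110100100000 = 32768 + 8192 + 2048 + 1024 + 256 + 32 = 44320 ✓



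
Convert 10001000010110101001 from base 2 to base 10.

Sum of powers of 2 for each 1-bit:
2^0 + 2^3 + 2^5 + 2^7 + 2^8 + 2^10 + 2^15 + 2^19
= 1 + 8 + 32 + 128 + 256 + 1024 + 32768 + 524288
= 558505



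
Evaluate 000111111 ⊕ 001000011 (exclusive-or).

XOR: 1 when bits differ
  000111111
^ 001000011
-----------
  001111100
Decimal: 63 ^ 67 = 124



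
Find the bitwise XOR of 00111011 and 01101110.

XOR: 1 when bits differ
  00111011
^ 01101110
----------
  01010101
Decimal: 59 ^ 110 = 85



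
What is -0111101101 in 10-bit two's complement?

Original: 0111101101
Step 1 - Invert all bits: 1000010010
Step 2 - Add 1: 1000010011
Verification: 0111101101 + 1000010011 = 10000000000; discarding the end carry (carry out of the top bit) leaves the 10-bit value 0000000000, as required for x + (-x)



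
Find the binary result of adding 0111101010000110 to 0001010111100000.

Add column by column from the right: bit + bit + carry-in; write the sum mod 2, carry 1 when the sum is 2 or 3.
carry:  1111111100000000
        0111101010000110
+       0001010111100000
------------------------
       01001000001100110
(the carry out of the leftmost column, 0, becomes the leading bit)
Decimal check:
  0111101010000110 = 16384 + 8192 + 4096 + 2048 + 512 + 128 + 4 + 2 = 31366
  0001010111100000 = 4096 + 1024 + 256 + 128 + 64 + 32 = 5600
  31366 + 5600 = 36966, and 01001000001100110 = 32768 + 4096 + 64 + 32 + 4 + 2 = 36966 ✓



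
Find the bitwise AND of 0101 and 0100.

AND: 1 only when both bits are 1
  0101
& 0100
------
  0100
Decimal: 5 & 4 = 4



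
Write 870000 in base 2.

Using repeated division by 2:
870000 ÷ 2 = 435000 remainder 0
435000 ÷ 2 = 217500 remainder 0
217500 ÷ 2 = 108750 remainder 0
108750 ÷ 2 = 54375 remainder 0
54375 ÷ 2 = 27187 remainder 1
27187 ÷ 2 = 13593 remainder 1
13593 ÷ 2 = 6796 remainder 1
6796 ÷ 2 = 3398 remainder 0
3398 ÷ 2 = 1699 remainder 0
1699 ÷ 2 = 849 remainder 1
849 ÷ 2 = 424 remainder 1
424 ÷ 2 = 212 remainder 0
212 ÷ 2 = 106 remainder 0
106 ÷ 2 = 53 remainder 0
53 ÷ 2 = 26 remainder 1
26 ÷ 2 = 13 remainder 0
13 ÷ 2 = 6 remainder 1
6 ÷ 2 = 3 remainder 0
3 ÷ 2 = 1 remainder 1
1 ÷ 2 = 0 remainder 1
Reading remainders bottom to top: 11010100011001110000



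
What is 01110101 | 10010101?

OR: 1 when either bit is 1
  01110101
| 10010101
----------
  11110101
Decimal: 117 | 149 = 245



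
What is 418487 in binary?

Using repeated division by 2:
418487 ÷ 2 = 209243 remainder 1
209243 ÷ 2 = 104621 remainder 1
104621 ÷ 2 = 52310 remainder 1
52310 ÷ 2 = 26155 remainder 0
26155 ÷ 2 = 13077 remainder 1
13077 ÷ 2 = 6538 remainder 1
6538 ÷ 2 = 3269 remainder 0
3269 ÷ 2 = 1634 remainder 1
1634 ÷ 2 = 817 remainder 0
817 ÷ 2 = 408 remainder 1
408 ÷ 2 = 204 remainder 0
204 ÷ 2 = 102 remainder 0
102 ÷ 2 = 51 remainder 0
51 ÷ 2 = 25 remainder 1
25 ÷ 2 = 12 remainder 1
12 ÷ 2 = 6 remainder 0
6 ÷ 2 = 3 remainder 0
3 ÷ 2 = 1 remainder 1
1 ÷ 2 = 0 remainder 1
Reading remainders bottom to top: 1100110001010110111



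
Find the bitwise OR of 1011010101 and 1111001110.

OR: 1 when either bit is 1
  1011010101
| 1111001110
------------
  1111011111
Decimal: 725 | 974 = 991



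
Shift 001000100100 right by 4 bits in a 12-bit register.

Original: 001000100100 (decimal 548)
Shift right by 4 positions
Drop the 4 low bits; fill with zeros on the left
Result: 000000100010 (decimal 34)
Equivalent: 548 >> 4 = 548 ÷ 2^4 = 34



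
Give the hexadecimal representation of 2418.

Using repeated division by 16 (digits 10–15 are A–F):
2418 ÷ 16 = 151 remainder 2
151 ÷ 16 = 9 remainder 7
9 ÷ 16 = 0 remainder 9
Reading remainders bottom to top: 972



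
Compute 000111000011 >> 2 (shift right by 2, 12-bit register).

Original: 000111000011 (decimal 451)
Shift right by 2 positions
Drop the 2 low bits; fill with zeros on the left
Result: 000001110000 (decimal 112)
Equivalent: 451 >> 2 = 451 ÷ 2^2 = 112



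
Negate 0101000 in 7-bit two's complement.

Original: 0101000
Step 1 - Invert all bits: 1010111
Step 2 - Add 1: 1011000
Verification: 0101000 + 1011000 = 10000000; discarding the end carry (carry out of the top bit) leaves the 7-bit value 0000000, as required for x + (-x)



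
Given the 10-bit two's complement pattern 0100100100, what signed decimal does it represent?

Binary: 0100100100
Sign bit: 0 (non-negative)
Read directly as an unsigned value:
0100100100 = 256 + 32 + 4 = 292
Value: 292



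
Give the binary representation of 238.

Using repeated division by 2:
238 ÷ 2 = 119 remainder 0
119 ÷ 2 = 59 remainder 1
59 ÷ 2 = 29 remainder 1
29 ÷ 2 = 14 remainder 1
14 ÷ 2 = 7 remainder 0
7 ÷ 2 = 3 remainder 1
3 ÷ 2 = 1 remainder 1
1 ÷ 2 = 0 remainder 1
Reading remainders bottom to top: 11101110



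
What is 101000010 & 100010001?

AND: 1 only when both bits are 1
  101000010
& 100010001
-----------
  100000000
Decimal: 322 & 273 = 256



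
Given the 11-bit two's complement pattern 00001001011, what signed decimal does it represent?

Binary: 00001001011
Sign bit: 0 (non-negative)
Read directly as an unsigned value:
00001001011 = 64 + 8 + 2 + 1 = 75
Value: 75



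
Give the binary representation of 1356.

Using repeated division by 2:
1356 ÷ 2 = 678 remainder 0
678 ÷ 2 = 339 remainder 0
339 ÷ 2 = 169 remainder 1
169 ÷ 2 = 84 remainder 1
84 ÷ 2 = 42 remainder 0
42 ÷ 2 = 21 remainder 0
21 ÷ 2 = 10 remainder 1
10 ÷ 2 = 5 remainder 0
5 ÷ 2 = 2 remainder 1
2 ÷ 2 = 1 remainder 0
1 ÷ 2 = 0 remainder 1
Reading remainders bottom to top: 10101001100



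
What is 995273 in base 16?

Using repeated division by 16 (digits 10–15 are A–F):
995273 ÷ 16 = 62204 remainder 9
62204 ÷ 16 = 3887 remainder 12 (C)
3887 ÷ 16 = 242 remainder 15 (F)
242 ÷ 16 = 15 remainder 2
15 ÷ 16 = 0 remainder 15 (F)
Reading remainders bottom to top: F2FC9



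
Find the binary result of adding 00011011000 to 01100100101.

Add column by column from the right: bit + bit + carry-in; write the sum mod 2, carry 1 when the sum is 2 or 3.
carry:  00000000000
        00011011000
+       01100100101
-------------------
       001111111101
(the carry out of the leftmost column, 0, becomes the leading bit)
Decimal check:
  00011011000 = 128 + 64 + 16 + 8 = 216
  01100100101 = 512 + 256 + 32 + 4 + 1 = 805
  216 + 805 = 1021, and 001111111101 = 512 + 256 + 128 + 64 + 32 + 16 + 8 + 4 + 1 = 1021 ✓



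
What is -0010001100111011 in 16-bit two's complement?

Original: 0010001100111011
Step 1 - Invert all bits: 1101110011000100
Step 2 - Add 1: 1101110011000101
Verification: 0010001100111011 + 1101110011000101 = 10000000000000000; discarding the end carry (carry out of the top bit) leaves the 16-bit value 0000000000000000, as required for x + (-x)



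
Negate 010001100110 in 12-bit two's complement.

Original: 010001100110
Step 1 - Invert all bits: 101110011001
Step 2 - Add 1: 101110011010
Verification: 010001100110 + 101110011010 = 1000000000000; discarding the end carry (carry out of the top bit) leaves the 12-bit value 000000000000, as required for x + (-x)



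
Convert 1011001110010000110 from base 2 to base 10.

Sum of powers of 2 for each 1-bit:
2^1 + 2^2 + 2^7 + 2^10 + 2^11 + 2^12 + 2^15 + 2^16 + 2^18
= 2 + 4 + 128 + 1024 + 2048 + 4096 + 32768 + 65536 + 262144
= 367750



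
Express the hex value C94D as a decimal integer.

Expand by place value (powers of 16):
Digit values: C = 12, D = 13
C94D = 12 × 16^3 + 9 × 16^2 + 4 × 16^1 + 13 × 16^0
= 12 × 4096 + 9 × 256 + 4 × 16 + 13 × 1
= 49152 + 2304 + 64 + 13
= 51533



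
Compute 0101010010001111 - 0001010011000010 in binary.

Method 1 - Direct subtraction (column by column from the right: bit − bit − borrow-in; if negative, add 2 and borrow 1 from the next column):
borrow: 0111111110000000
        0101010010001111
-       0001010011000010
------------------------
        0011111111001101

Method 2 - Add two's complement:
Two's complement of 0001010011000010: invert → 1110101100111101, add 1 → 1110101100111110
  0101010010001111
+ 1110101100111110
------------------
 10011111111001101  (end carry out of the top bit = 1)
Discarding the end carry: 0011111111001101
Decimal check:
  0101010010001111 = 16384 + 4096 + 1024 + 128 + 8 + 4 + 2 + 1 = 21647
  0001010011000010 = 4096 + 1024 + 128 + 64 + 2 = 5314
  21647 - 5314 = 16333, and 0011111111001101 = 8192 + 4096 + 2048 + 1024 + 512 + 256 + 128 + 64 + 8 + 4 + 1 = 16333 ✓



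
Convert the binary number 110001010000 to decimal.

Sum of powers of 2 for each 1-bit:
2^4 + 2^6 + 2^10 + 2^11
= 16 + 64 + 1024 + 2048
= 3152



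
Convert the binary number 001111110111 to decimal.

Sum of powers of 2 for each 1-bit:
2^0 + 2^1 + 2^2 + 2^4 + 2^5 + 2^6 + 2^7 + 2^8 + 2^9
= 1 + 2 + 4 + 16 + 32 + 64 + 128 + 256 + 512
= 1015



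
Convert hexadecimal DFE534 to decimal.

Expand by place value (powers of 16):
Digit values: D = 13, F = 15, E = 14
DFE534 = 13 × 16^5 + 15 × 16^4 + 14 × 16^3 + 5 × 16^2 + 3 × 16^1 + 4 × 16^0
= 13 × 1048576 + 15 × 65536 + 14 × 4096 + 5 × 256 + 3 × 16 + 4 × 1
= 13631488 + 983040 + 57344 + 1280 + 48 + 4
= 14673204



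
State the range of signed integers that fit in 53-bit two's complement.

For 53-bit two's complement:
Minimum: -2^52 = -4503599627370496
Maximum: 2^52 - 1 = 4503599627370495



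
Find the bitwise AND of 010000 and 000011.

AND: 1 only when both bits are 1
  010000
& 000011
--------
  000000
Decimal: 16 & 3 = 0



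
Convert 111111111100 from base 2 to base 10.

Sum of powers of 2 for each 1-bit:
2^2 + 2^3 + 2^4 + 2^5 + 2^6 + 2^7 + 2^8 + 2^9 + 2^10 + 2^11
= 4 + 8 + 16 + 32 + 64 + 128 + 256 + 512 + 1024 + 2048
= 4092



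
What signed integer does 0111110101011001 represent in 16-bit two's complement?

Binary: 0111110101011001
Sign bit: 0 (non-negative)
Read directly as an unsigned value:
0111110101011001 = 16384 + 8192 + 4096 + 2048 + 1024 + 256 + 64 + 16 + 8 + 1 = 32089
Value: 32089



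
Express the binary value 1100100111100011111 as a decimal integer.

Sum of powers of 2 for each 1-bit:
2^0 + 2^1 + 2^2 + 2^3 + 2^4 + 2^8 + 2^9 + 2^10 + 2^11 + 2^14 + 2^17 + 2^18
= 1 + 2 + 4 + 8 + 16 + 256 + 512 + 1024 + 2048 + 16384 + 131072 + 262144
= 413471

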